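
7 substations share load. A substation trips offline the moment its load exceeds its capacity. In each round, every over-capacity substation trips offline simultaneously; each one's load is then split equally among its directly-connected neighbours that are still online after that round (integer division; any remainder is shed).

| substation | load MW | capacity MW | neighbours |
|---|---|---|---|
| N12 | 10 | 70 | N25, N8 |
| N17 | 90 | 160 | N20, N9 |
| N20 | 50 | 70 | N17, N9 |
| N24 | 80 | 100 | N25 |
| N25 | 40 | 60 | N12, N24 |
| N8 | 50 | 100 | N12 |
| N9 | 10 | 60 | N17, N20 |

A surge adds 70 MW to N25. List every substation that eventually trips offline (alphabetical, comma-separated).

Round 1 — N25 at 110 > 60. N25 trips offline.
  N25 sheds 110 MW to N12, N24: 55 each.
    N12: 10+55 = 65 ≤ 70
    N24: 80+55 = 135 > 100
Round 2 — N24 trips offline.
  N24 sheds 135 MW: no online neighbours, lost.
No further trips.

N24, N25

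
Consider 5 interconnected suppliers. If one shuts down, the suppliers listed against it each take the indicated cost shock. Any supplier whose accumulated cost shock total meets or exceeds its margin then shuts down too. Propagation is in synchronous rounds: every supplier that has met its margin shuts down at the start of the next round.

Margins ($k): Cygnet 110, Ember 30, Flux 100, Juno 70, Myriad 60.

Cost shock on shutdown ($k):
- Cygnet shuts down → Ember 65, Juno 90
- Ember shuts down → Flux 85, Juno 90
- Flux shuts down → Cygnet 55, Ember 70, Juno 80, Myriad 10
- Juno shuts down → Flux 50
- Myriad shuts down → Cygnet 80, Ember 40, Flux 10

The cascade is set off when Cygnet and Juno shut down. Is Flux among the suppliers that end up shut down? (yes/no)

Round 1 — Cygnet, Juno shut down (initial).
  Ember: +65 → 65 ≥ 30
  Flux: +50 → 50 < 100
Round 2 — Ember shuts down.
  Flux: +85 → 135 ≥ 100
Round 3 — Flux shuts down.
  Myriad: +10 → 10 < 60
No further shutdowns.

yes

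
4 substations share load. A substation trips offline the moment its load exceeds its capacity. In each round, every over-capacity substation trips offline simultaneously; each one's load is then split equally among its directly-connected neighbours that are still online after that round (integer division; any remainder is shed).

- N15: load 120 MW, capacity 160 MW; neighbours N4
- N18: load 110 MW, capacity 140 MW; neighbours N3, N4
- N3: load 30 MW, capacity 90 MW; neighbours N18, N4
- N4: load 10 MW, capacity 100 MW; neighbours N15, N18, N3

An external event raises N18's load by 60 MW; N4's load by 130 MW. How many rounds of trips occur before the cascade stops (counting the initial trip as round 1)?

2

Round 1 — N18 at 170 > 140; N4 at 140 > 100. N18, N4 trip offline.
  N18 sheds 170 MW to N3: 170 each.
    N3: 30+170 = 200 > 90
  N4 sheds 140 MW to N15, N3: 70 each.
    N15: 120+70 = 190 > 160
    N3: 200+70 = 270 > 90
Round 2 — N15, N3 trip offline.
  N15 sheds 190 MW: no online neighbours, lost.
  N3 sheds 270 MW: no online neighbours, lost.
No further trips.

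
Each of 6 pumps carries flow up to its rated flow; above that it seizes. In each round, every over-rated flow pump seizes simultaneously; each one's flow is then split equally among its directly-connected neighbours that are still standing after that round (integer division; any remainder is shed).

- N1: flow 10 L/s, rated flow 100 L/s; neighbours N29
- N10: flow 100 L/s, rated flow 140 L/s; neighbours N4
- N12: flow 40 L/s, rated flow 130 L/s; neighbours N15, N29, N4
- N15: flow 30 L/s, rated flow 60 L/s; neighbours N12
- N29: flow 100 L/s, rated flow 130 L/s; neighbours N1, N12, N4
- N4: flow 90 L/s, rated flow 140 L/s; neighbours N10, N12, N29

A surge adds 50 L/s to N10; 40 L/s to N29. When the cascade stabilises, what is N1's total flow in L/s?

Round 1 — N10 at 150 > 140; N29 at 140 > 130. N10, N29 seize.
  N10 sheds 150 L/s to N4: 150 each.
    N4: 90+150 = 240 > 140
  N29 sheds 140 L/s to N1, N12, N4: 46 each (2 lost).
    N1: 10+46 = 56 ≤ 100
    N12: 40+46 = 86 ≤ 130
    N4: 240+46 = 286 > 140
Round 2 — N4 seizes.
  N4 sheds 286 L/s to N12: 286 each.
    N12: 86+286 = 372 > 130
Round 3 — N12 seizes.
  N12 sheds 372 L/s to N15: 372 each.
    N15: 30+372 = 402 > 60
Round 4 — N15 seizes.
  N15 sheds 402 L/s: no online neighbours, lost.
No further seizures.

56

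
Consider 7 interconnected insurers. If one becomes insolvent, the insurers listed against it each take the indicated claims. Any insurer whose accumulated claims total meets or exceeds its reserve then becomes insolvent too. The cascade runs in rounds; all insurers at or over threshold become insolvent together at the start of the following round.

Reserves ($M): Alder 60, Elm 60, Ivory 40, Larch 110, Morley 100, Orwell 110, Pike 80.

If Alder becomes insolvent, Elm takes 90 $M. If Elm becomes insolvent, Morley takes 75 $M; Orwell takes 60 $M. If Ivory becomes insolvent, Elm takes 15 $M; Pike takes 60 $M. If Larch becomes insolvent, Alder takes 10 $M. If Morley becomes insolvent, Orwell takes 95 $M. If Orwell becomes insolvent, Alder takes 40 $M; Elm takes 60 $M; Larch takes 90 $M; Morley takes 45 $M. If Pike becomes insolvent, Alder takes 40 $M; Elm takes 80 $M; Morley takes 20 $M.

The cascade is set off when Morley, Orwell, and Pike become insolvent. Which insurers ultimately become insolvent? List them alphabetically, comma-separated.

Alder, Elm, Morley, Orwell, Pike

Round 1 — Morley, Orwell, Pike become insolvent (initial).
  Alder: +40+40 → 80 ≥ 60
  Elm: +60+80 → 140 ≥ 60
  Larch: +90 → 90 < 110
Round 2 — Alder, Elm become insolvent.
No further insolvencies.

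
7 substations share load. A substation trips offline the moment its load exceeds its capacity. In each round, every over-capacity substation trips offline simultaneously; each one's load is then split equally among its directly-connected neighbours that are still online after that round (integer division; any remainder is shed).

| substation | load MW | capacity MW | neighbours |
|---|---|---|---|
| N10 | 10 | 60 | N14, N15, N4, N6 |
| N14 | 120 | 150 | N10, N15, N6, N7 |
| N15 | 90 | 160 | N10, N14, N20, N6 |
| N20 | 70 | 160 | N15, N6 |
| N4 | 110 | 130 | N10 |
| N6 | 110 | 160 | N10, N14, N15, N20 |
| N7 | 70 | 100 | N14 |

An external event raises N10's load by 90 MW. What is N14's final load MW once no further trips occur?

145

Round 1 — N10 at 100 > 60. N10 trips offline.
  N10 sheds 100 MW to N14, N15, N4, N6: 25 each.
    N14: 120+25 = 145 ≤ 150
    N15: 90+25 = 115 ≤ 160
    N4: 110+25 = 135 > 130
    N6: 110+25 = 135 ≤ 160
Round 2 — N4 trips offline.
  N4 sheds 135 MW: no online neighbours, lost.
No further trips.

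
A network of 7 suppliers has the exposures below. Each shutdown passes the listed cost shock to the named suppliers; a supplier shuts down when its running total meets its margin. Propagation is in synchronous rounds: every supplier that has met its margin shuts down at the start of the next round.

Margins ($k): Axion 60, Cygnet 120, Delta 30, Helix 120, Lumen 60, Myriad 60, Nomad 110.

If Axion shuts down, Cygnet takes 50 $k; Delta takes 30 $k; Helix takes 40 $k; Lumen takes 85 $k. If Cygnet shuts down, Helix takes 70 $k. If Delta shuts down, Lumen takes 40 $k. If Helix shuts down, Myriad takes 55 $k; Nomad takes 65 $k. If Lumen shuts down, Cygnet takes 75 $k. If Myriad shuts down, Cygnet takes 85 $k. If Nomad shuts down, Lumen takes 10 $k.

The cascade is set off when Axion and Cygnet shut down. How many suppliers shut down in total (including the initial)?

Round 1 — Axion, Cygnet shut down (initial).
  Delta: +30 → 30 ≥ 30
  Helix: +40+70 → 110 < 120
  Lumen: +85 → 85 ≥ 60
Round 2 — Delta, Lumen shut down.
No further shutdowns.

4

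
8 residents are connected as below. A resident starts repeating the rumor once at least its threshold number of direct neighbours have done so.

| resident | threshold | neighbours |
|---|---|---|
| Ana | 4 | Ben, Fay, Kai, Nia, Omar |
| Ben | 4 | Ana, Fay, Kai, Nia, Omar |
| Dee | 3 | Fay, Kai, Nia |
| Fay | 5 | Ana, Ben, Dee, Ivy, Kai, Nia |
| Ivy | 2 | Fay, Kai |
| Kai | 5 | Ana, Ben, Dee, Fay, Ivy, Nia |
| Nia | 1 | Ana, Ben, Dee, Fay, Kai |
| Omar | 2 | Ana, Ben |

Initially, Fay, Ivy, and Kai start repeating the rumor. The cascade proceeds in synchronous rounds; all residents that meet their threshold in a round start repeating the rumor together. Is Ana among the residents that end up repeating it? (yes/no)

Round 1 — Fay, Ivy, Kai start repeating the rumor (initial).
Round 2 — checking thresholds:
  Ana: 2 of 5 neighbours < 4, holds.
  Ben: 2 of 5 neighbours < 4, holds.
  Dee: 2 of 3 neighbours < 3, holds.
  Nia: 2 of 5 neighbours ≥ 1, starts repeating the rumor.
Round 3 — checking thresholds:
  Ana: 3 of 5 neighbours < 4, holds.
  Ben: 3 of 5 neighbours < 4, holds.
  Dee: 3 of 3 neighbours ≥ 3, starts repeating the rumor.
Round 4 — no new spreads; cascade stops.

no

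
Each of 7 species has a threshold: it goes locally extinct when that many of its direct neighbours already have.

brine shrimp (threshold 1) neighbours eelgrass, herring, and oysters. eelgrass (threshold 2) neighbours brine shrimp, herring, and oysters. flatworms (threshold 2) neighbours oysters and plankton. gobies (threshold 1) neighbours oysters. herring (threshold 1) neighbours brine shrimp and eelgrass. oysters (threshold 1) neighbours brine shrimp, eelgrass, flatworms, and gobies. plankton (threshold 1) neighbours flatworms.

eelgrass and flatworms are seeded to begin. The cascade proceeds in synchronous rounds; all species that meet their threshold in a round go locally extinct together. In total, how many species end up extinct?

Round 1 — eelgrass, flatworms go locally extinct (initial).
Round 2 — checking thresholds:
  brine shrimp: 1 of 3 neighbours ≥ 1, goes locally extinct.
  herring: 1 of 2 neighbours ≥ 1, goes locally extinct.
  oysters: 2 of 4 neighbours ≥ 1, goes locally extinct.
  plankton: 1 of 1 neighbours ≥ 1, goes locally extinct.
Round 3 — checking thresholds:
  gobies: 1 of 1 neighbours ≥ 1, goes locally extinct.
Round 4 — no new extinctions; cascade stops.

7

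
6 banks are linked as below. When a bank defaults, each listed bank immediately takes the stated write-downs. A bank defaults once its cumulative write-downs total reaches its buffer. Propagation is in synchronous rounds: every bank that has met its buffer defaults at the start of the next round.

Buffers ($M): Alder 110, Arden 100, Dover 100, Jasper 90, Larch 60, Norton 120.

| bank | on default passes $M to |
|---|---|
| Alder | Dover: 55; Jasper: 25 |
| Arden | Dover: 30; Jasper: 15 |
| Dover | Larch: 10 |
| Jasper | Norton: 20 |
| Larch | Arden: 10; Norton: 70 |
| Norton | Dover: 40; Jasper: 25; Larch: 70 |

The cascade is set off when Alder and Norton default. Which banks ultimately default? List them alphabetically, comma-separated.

Alder, Larch, Norton

Round 1 — Alder, Norton default (initial).
  Dover: +55+40 → 95 < 100
  Jasper: +25+25 → 50 < 90
  Larch: +70 → 70 ≥ 60
Round 2 — Larch defaults.
  Arden: +10 → 10 < 100
No further defaults.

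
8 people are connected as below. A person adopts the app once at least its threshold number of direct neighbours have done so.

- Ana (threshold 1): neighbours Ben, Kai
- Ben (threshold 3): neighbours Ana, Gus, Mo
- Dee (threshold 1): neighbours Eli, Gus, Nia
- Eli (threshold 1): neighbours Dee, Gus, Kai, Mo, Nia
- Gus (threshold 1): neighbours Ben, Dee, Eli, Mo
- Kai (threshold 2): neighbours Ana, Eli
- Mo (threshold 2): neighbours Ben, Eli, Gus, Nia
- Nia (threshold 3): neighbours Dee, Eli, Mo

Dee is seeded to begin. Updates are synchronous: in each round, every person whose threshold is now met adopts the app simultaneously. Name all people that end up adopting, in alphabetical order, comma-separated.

Round 1 — Dee adopts the app (initial).
Round 2 — checking thresholds:
  Eli: 1 of 5 neighbours ≥ 1, adopts the app.
  Gus: 1 of 4 neighbours ≥ 1, adopts the app.
  Nia: 1 of 3 neighbours < 3, not yet.
Round 3 — checking thresholds:
  Ben: 1 of 3 neighbours < 3, not yet.
  Kai: 1 of 2 neighbours < 2, not yet.
  Mo: 2 of 4 neighbours ≥ 2, adopts the app.
  Nia: 2 of 3 neighbours < 3, not yet.
Round 4 — checking thresholds:
  Ben: 2 of 3 neighbours < 3, not yet.
  Kai: 1 of 2 neighbours < 2, not yet.
  Nia: 3 of 3 neighbours ≥ 3, adopts the app.
Round 5 — no new adoptions; cascade stops.

Dee, Eli, Gus, Mo, Nia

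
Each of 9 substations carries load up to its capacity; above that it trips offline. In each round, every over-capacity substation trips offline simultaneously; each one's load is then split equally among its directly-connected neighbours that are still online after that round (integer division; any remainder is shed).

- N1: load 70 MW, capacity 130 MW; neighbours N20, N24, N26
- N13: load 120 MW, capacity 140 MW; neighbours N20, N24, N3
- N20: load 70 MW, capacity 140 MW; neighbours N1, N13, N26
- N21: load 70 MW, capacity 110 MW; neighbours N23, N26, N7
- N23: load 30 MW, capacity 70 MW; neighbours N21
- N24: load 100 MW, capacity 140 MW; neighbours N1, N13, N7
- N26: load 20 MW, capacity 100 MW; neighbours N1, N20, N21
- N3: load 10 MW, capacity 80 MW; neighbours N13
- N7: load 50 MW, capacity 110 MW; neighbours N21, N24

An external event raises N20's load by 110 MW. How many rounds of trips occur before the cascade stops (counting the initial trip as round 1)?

6

Round 1 — N20 at 180 > 140. N20 trips offline.
  N20 sheds 180 MW to N1, N13, N26: 60 each.
    N1: 70+60 = 130 ≤ 130
    N13: 120+60 = 180 > 140
    N26: 20+60 = 80 ≤ 100
Round 2 — N13 trips offline.
  N13 sheds 180 MW to N24, N3: 90 each.
    N24: 100+90 = 190 > 140
    N3: 10+90 = 100 > 80
Round 3 — N24, N3 trip offline.
  N24 sheds 190 MW to N1, N7: 95 each.
    N1: 130+95 = 225 > 130
    N7: 50+95 = 145 > 110
  N3 sheds 100 MW: no online neighbours, lost.
Round 4 — N1, N7 trip offline.
  N1 sheds 225 MW to N26: 225 each.
    N26: 80+225 = 305 > 100
  N7 sheds 145 MW to N21: 145 each.
    N21: 70+145 = 215 > 110
Round 5 — N21, N26 trip offline.
  N21 sheds 215 MW to N23: 215 each.
    N23: 30+215 = 245 > 70
  N26 sheds 305 MW: no online neighbours, lost.
Round 6 — N23 trips offline.
  N23 sheds 245 MW: no online neighbours, lost.
No further trips.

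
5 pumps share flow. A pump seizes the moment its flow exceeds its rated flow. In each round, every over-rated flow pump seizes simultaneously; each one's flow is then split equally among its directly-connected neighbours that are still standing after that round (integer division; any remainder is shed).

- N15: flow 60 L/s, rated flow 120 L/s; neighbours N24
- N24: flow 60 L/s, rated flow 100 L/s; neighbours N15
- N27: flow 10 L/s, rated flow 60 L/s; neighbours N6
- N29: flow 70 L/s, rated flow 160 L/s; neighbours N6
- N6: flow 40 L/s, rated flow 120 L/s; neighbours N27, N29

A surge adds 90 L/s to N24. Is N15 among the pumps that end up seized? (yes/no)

yes

Round 1 — N24 at 150 > 100. N24 seizes.
  N24 sheds 150 L/s to N15: 150 each.
    N15: 60+150 = 210 > 120
Round 2 — N15 seizes.
  N15 sheds 210 L/s: no online neighbours, lost.
No further seizures.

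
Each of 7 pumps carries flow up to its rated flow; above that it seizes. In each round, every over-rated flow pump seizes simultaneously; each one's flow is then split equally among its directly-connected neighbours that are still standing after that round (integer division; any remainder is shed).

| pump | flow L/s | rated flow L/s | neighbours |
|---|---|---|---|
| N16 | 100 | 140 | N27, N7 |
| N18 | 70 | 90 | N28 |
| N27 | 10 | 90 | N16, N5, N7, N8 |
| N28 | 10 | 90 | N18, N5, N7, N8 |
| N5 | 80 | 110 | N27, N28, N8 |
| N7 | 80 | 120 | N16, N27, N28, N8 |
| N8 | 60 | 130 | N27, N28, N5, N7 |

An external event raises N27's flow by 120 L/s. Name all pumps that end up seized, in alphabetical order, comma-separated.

N16, N18, N27, N28, N5, N7, N8

Round 1 — N27 at 130 > 90. N27 seizes.
  N27 sheds 130 L/s to N16, N5, N7, N8: 32 each (2 lost).
    N16: 100+32 = 132 ≤ 140
    N5: 80+32 = 112 > 110
    N7: 80+32 = 112 ≤ 120
    N8: 60+32 = 92 ≤ 130
Round 2 — N5 seizes.
  N5 sheds 112 L/s to N28, N8: 56 each.
    N28: 10+56 = 66 ≤ 90
    N8: 92+56 = 148 > 130
Round 3 — N8 seizes.
  N8 sheds 148 L/s to N28, N7: 74 each.
    N28: 66+74 = 140 > 90
    N7: 112+74 = 186 > 120
Round 4 — N28, N7 seize.
  N28 sheds 140 L/s to N18: 140 each.
    N18: 70+140 = 210 > 90
  N7 sheds 186 L/s to N16: 186 each.
    N16: 132+186 = 318 > 140
Round 5 — N16, N18 seize.
  N16 sheds 318 L/s: no online neighbours, lost.
  N18 sheds 210 L/s: no online neighbours, lost.
No further seizures.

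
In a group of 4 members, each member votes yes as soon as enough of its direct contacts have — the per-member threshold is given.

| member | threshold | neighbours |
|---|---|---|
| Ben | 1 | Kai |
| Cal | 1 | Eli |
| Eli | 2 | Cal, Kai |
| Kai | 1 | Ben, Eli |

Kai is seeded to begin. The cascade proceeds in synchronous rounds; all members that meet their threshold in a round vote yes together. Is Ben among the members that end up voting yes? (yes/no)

Round 1 — Kai votes yes (initial).
Round 2 — checking thresholds:
  Ben: 1 of 1 neighbours ≥ 1, votes yes.
  Eli: 1 of 2 neighbours < 2, holds.
Round 3 — no new yes votes; cascade stops.

yes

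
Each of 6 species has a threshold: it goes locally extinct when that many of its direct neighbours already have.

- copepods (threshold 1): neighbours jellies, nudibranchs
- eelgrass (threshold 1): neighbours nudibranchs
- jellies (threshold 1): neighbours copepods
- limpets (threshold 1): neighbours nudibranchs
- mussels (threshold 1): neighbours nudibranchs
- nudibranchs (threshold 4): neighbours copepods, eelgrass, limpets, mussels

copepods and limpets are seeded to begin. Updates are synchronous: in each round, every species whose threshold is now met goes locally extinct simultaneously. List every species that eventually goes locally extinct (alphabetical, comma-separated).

Round 1 — copepods, limpets go locally extinct (initial).
Round 2 — checking thresholds:
  jellies: 1 of 1 neighbours ≥ 1, goes locally extinct.
  nudibranchs: 2 of 4 neighbours < 4, below threshold.
Round 3 — no new extinctions; cascade stops.

copepods, jellies, limpets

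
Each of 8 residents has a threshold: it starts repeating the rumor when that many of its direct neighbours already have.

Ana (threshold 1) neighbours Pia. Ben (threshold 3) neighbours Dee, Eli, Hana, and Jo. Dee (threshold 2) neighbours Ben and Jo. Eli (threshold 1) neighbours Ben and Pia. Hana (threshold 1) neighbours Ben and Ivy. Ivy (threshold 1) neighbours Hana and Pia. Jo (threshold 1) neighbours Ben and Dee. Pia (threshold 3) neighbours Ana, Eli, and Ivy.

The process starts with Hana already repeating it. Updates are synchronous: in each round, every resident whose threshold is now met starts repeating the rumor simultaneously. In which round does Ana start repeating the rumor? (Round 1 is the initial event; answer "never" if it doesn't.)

Round 1 — Hana starts repeating the rumor (initial).
Round 2 — checking thresholds:
  Ben: 1 of 4 neighbours < 3, holds.
  Ivy: 1 of 2 neighbours ≥ 1, starts repeating the rumor.
Round 3 — no new spreads; cascade stops.

never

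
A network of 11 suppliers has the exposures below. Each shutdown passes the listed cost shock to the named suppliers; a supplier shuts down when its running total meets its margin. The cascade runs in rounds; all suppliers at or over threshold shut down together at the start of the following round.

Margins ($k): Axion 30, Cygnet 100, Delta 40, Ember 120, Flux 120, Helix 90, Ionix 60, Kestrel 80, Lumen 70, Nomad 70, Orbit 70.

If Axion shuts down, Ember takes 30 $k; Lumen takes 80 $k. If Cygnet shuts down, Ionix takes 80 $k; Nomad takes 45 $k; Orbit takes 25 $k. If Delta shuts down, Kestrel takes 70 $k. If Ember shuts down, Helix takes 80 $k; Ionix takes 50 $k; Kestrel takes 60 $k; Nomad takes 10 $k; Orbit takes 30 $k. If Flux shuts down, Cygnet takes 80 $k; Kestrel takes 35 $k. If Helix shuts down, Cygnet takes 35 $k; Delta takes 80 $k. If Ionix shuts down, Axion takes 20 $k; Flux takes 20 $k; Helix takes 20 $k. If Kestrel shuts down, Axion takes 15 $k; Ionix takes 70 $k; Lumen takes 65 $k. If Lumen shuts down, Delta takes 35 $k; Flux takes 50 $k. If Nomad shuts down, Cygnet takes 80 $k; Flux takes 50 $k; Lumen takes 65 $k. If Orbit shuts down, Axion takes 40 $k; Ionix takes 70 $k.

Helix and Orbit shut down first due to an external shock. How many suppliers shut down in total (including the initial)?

6

Round 1 — Helix, Orbit shut down (initial).
  Axion: +40 → 40 ≥ 30
  Cygnet: +35 → 35 < 100
  Delta: +80 → 80 ≥ 40
  Ionix: +70 → 70 ≥ 60
Round 2 — Axion, Delta, Ionix shut down.
  Ember: +30 → 30 < 120
  Flux: +20 → 20 < 120
  Kestrel: +70 → 70 < 80
  Lumen: +80 → 80 ≥ 70
Round 3 — Lumen shuts down.
  Flux: +50 → 70 < 120
No further shutdowns.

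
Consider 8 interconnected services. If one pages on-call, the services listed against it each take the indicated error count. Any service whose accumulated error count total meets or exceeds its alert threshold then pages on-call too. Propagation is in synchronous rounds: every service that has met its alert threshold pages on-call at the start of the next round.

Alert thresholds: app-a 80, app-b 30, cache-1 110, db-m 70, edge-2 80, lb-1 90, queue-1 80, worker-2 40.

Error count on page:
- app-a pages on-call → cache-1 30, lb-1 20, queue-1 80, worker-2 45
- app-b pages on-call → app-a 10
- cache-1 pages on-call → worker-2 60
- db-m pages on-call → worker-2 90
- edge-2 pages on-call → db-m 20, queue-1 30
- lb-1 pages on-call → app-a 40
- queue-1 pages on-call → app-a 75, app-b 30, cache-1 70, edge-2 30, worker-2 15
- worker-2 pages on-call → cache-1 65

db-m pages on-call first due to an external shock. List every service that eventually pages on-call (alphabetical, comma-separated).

Round 1 — db-m pages on-call (initial).
  worker-2: +90 → 90 ≥ 40
Round 2 — worker-2 pages on-call.
  cache-1: +65 → 65 < 110
No further pages.

db-m, worker-2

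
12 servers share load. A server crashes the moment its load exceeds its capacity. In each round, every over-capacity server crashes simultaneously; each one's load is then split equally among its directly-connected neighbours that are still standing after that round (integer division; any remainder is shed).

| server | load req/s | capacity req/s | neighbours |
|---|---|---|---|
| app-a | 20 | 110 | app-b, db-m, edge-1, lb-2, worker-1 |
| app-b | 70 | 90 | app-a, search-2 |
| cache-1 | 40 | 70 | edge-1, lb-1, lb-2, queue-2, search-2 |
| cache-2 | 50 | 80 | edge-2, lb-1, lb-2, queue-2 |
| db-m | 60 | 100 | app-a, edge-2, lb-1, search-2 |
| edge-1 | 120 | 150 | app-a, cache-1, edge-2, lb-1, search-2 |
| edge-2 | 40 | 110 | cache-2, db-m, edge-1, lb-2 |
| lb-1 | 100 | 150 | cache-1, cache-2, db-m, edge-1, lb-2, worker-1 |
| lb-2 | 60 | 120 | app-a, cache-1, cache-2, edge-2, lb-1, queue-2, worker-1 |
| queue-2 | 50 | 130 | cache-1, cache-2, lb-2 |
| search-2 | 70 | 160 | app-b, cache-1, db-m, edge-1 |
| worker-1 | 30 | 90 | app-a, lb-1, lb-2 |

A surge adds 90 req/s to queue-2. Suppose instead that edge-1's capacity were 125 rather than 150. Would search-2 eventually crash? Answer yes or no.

yes

With edge-1's capacity at 125:
Round 1 — queue-2 at 140 > 130. queue-2 crashes.
  queue-2 sheds 140 req/s to cache-1, cache-2, lb-2: 46 each (2 lost).
    cache-1: 40+46 = 86 > 70
    cache-2: 50+46 = 96 > 80
    lb-2: 60+46 = 106 ≤ 120
Round 2 — cache-1, cache-2 crash.
  cache-1 sheds 86 req/s to edge-1, lb-1, lb-2, search-2: 21 each (2 lost).
    edge-1: 120+21 = 141 > 125
    lb-1: 100+21 = 121 ≤ 150
    lb-2: 106+21 = 127 > 120
    search-2: 70+21 = 91 ≤ 160
  cache-2 sheds 96 req/s to edge-2, lb-1, lb-2: 32 each.
    edge-2: 40+32 = 72 ≤ 110
    lb-1: 121+32 = 153 > 150
    lb-2: 127+32 = 159 > 120
Round 3 — edge-1, lb-1, lb-2 crash.
  edge-1 sheds 141 req/s to app-a, edge-2, search-2: 47 each.
    app-a: 20+47 = 67 ≤ 110
    edge-2: 72+47 = 119 > 110
    search-2: 91+47 = 138 ≤ 160
  lb-1 sheds 153 req/s to db-m, worker-1: 76 each (1 lost).
    db-m: 60+76 = 136 > 100
    worker-1: 30+76 = 106 > 90
  lb-2 sheds 159 req/s to app-a, edge-2, worker-1: 53 each.
    app-a: 67+53 = 120 > 110
    edge-2: 119+53 = 172 > 110
    worker-1: 106+53 = 159 > 90
Round 4 — app-a, db-m, edge-2, worker-1 crash.
  app-a sheds 120 req/s to app-b: 120 each.
    app-b: 70+120 = 190 > 90
  db-m sheds 136 req/s to search-2: 136 each.
    search-2: 138+136 = 274 > 160
  edge-2 sheds 172 req/s: no online neighbours, lost.
  worker-1 sheds 159 req/s: no online neighbours, lost.
Round 5 — app-b, search-2 crash.
  app-b sheds 190 req/s: no online neighbours, lost.
  search-2 sheds 274 req/s: no online neighbours, lost.
No further crashes.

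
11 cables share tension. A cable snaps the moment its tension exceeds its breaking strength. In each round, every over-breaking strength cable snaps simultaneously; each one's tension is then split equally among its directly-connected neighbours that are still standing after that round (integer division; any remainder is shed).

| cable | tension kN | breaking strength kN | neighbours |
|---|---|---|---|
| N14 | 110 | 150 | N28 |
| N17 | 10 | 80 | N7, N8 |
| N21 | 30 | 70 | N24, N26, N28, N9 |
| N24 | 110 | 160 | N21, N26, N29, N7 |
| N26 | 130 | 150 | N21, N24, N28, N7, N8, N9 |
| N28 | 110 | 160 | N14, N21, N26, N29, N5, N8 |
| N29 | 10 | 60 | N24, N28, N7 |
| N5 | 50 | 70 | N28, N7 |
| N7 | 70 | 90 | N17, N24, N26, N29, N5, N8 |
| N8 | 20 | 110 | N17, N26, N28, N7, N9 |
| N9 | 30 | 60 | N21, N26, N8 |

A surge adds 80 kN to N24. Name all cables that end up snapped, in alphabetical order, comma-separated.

N14, N17, N21, N24, N26, N28, N29, N5, N7, N8, N9

Round 1 — N24 at 190 > 160. N24 snaps.
  N24 sheds 190 kN to N21, N26, N29, N7: 47 each (2 lost).
    N21: 30+47 = 77 > 70
    N26: 130+47 = 177 > 150
    N29: 10+47 = 57 ≤ 60
    N7: 70+47 = 117 > 90
Round 2 — N21, N26, N7 snap.
  N21 sheds 77 kN to N28, N9: 38 each (1 lost).
    N28: 110+38 = 148 ≤ 160
    N9: 30+38 = 68 > 60
  N26 sheds 177 kN to N28, N8, N9: 59 each.
    N28: 148+59 = 207 > 160
    N8: 20+59 = 79 ≤ 110
    N9: 68+59 = 127 > 60
  N7 sheds 117 kN to N17, N29, N5, N8: 29 each (1 lost).
    N17: 10+29 = 39 ≤ 80
    N29: 57+29 = 86 > 60
    N5: 50+29 = 79 > 70
    N8: 79+29 = 108 ≤ 110
Round 3 — N28, N29, N5, N9 snap.
  N28 sheds 207 kN to N14, N8: 103 each (1 lost).
    N14: 110+103 = 213 > 150
    N8: 108+103 = 211 > 110
  N29 sheds 86 kN: no online neighbours, lost.
  N5 sheds 79 kN: no online neighbours, lost.
  N9 sheds 127 kN to N8: 127 each.
    N8: 211+127 = 338 > 110
Round 4 — N14, N8 snap.
  N14 sheds 213 kN: no online neighbours, lost.
  N8 sheds 338 kN to N17: 338 each.
    N17: 39+338 = 377 > 80
Round 5 — N17 snaps.
  N17 sheds 377 kN: no online neighbours, lost.
No further breaks.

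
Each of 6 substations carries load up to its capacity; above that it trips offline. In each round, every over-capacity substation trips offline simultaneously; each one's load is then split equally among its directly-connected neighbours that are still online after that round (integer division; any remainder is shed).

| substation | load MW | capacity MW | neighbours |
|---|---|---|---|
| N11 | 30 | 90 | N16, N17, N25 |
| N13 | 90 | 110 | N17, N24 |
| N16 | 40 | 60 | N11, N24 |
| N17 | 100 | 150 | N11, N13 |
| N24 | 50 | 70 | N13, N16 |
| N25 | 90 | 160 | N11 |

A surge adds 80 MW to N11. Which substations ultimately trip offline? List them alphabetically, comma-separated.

N11, N13, N16, N17, N24

Round 1 — N11 at 110 > 90. N11 trips offline.
  N11 sheds 110 MW to N16, N17, N25: 36 each (2 lost).
    N16: 40+36 = 76 > 60
    N17: 100+36 = 136 ≤ 150
    N25: 90+36 = 126 ≤ 160
Round 2 — N16 trips offline.
  N16 sheds 76 MW to N24: 76 each.
    N24: 50+76 = 126 > 70
Round 3 — N24 trips offline.
  N24 sheds 126 MW to N13: 126 each.
    N13: 90+126 = 216 > 110
Round 4 — N13 trips offline.
  N13 sheds 216 MW to N17: 216 each.
    N17: 136+216 = 352 > 150
Round 5 — N17 trips offline.
  N17 sheds 352 MW: no online neighbours, lost.
No further trips.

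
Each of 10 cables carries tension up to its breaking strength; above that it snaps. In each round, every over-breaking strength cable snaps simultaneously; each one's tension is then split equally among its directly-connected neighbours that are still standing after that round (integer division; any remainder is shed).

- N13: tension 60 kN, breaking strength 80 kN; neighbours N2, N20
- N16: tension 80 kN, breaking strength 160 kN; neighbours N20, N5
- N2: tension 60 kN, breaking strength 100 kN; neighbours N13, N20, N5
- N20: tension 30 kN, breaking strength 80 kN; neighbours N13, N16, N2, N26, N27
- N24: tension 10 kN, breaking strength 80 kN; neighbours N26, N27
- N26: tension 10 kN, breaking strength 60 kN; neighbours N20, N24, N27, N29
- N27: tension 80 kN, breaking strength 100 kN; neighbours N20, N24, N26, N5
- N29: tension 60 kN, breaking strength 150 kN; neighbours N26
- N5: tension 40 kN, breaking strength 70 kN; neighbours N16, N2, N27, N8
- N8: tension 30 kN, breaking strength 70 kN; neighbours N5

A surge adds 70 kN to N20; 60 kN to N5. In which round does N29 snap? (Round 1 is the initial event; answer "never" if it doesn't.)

Round 1 — N20 at 100 > 80; N5 at 100 > 70. N20, N5 snap.
  N20 sheds 100 kN to N13, N16, N2, N26, N27: 20 each.
    N13: 60+20 = 80 ≤ 80
    N16: 80+20 = 100 ≤ 160
    N2: 60+20 = 80 ≤ 100
    N26: 10+20 = 30 ≤ 60
    N27: 80+20 = 100 ≤ 100
  N5 sheds 100 kN to N16, N2, N27, N8: 25 each.
    N16: 100+25 = 125 ≤ 160
    N2: 80+25 = 105 > 100
    N27: 100+25 = 125 > 100
    N8: 30+25 = 55 ≤ 70
Round 2 — N2, N27 snap.
  N2 sheds 105 kN to N13: 105 each.
    N13: 80+105 = 185 > 80
  N27 sheds 125 kN to N24, N26: 62 each (1 lost).
    N24: 10+62 = 72 ≤ 80
    N26: 30+62 = 92 > 60
Round 3 — N13, N26 snap.
  N13 sheds 185 kN: no online neighbours, lost.
  N26 sheds 92 kN to N24, N29: 46 each.
    N24: 72+46 = 118 > 80
    N29: 60+46 = 106 ≤ 150
Round 4 — N24 snaps.
  N24 sheds 118 kN: no online neighbours, lost.
No further breaks.

never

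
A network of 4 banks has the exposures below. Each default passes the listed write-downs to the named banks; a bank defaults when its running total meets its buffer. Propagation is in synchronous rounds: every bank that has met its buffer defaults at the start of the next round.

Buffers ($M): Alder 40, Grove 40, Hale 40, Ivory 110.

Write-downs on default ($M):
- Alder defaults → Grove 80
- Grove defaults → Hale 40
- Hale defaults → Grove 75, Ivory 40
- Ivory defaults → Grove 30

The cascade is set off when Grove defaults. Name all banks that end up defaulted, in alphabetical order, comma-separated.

Grove, Hale

Round 1 — Grove defaults (initial).
  Hale: +40 → 40 ≥ 40
Round 2 — Hale defaults.
  Ivory: +40 → 40 < 110
No further defaults.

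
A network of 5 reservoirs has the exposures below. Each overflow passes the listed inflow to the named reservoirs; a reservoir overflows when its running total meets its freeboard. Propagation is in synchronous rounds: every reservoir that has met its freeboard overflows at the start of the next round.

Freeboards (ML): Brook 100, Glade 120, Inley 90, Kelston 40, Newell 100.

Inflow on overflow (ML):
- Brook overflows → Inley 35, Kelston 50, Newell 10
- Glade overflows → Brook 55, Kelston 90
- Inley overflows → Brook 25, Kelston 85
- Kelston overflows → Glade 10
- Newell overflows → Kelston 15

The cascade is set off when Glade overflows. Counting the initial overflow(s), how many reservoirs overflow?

Round 1 — Glade overflows (initial).
  Brook: +55 → 55 < 100
  Kelston: +90 → 90 ≥ 40
Round 2 — Kelston overflows.
No further overflows.

2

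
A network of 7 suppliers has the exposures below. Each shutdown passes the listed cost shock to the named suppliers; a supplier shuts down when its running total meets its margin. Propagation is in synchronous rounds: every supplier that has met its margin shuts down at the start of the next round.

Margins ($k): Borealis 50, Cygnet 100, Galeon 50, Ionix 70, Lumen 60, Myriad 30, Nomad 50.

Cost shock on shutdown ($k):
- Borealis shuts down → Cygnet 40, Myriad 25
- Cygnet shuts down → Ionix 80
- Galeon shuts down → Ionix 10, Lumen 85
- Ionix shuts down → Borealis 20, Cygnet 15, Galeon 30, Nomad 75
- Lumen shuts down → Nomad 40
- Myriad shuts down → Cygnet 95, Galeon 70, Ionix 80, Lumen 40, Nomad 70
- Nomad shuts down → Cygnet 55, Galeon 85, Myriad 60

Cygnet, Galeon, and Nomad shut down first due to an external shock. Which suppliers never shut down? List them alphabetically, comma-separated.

Round 1 — Cygnet, Galeon, Nomad shut down (initial).
  Ionix: +80+10 → 90 ≥ 70
  Lumen: +85 → 85 ≥ 60
  Myriad: +60 → 60 ≥ 30
Round 2 — Ionix, Lumen, Myriad shut down.
  Borealis: +20 → 20 < 50
No further shutdowns.

Borealis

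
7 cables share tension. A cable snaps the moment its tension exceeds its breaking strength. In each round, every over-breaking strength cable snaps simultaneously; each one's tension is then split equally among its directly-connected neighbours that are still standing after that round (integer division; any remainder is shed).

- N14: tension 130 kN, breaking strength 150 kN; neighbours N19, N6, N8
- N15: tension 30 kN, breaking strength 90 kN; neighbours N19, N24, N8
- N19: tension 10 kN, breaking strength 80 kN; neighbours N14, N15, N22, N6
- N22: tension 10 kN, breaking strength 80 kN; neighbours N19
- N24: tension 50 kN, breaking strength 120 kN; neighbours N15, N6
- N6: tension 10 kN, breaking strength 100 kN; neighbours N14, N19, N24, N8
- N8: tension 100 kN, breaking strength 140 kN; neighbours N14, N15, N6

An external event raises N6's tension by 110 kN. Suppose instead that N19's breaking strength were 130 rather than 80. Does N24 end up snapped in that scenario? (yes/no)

yes

With N19's breaking strength at 130:
Round 1 — N6 at 120 > 100. N6 snaps.
  N6 sheds 120 kN to N14, N19, N24, N8: 30 each.
    N14: 130+30 = 160 > 150
    N19: 10+30 = 40 ≤ 130
    N24: 50+30 = 80 ≤ 120
    N8: 100+30 = 130 ≤ 140
Round 2 — N14 snaps.
  N14 sheds 160 kN to N19, N8: 80 each.
    N19: 40+80 = 120 ≤ 130
    N8: 130+80 = 210 > 140
Round 3 — N8 snaps.
  N8 sheds 210 kN to N15: 210 each.
    N15: 30+210 = 240 > 90
Round 4 — N15 snaps.
  N15 sheds 240 kN to N19, N24: 120 each.
    N19: 120+120 = 240 > 130
    N24: 80+120 = 200 > 120
Round 5 — N19, N24 snap.
  N19 sheds 240 kN to N22: 240 each.
    N22: 10+240 = 250 > 80
  N24 sheds 200 kN: no online neighbours, lost.
Round 6 — N22 snaps.
  N22 sheds 250 kN: no online neighbours, lost.
No further breaks.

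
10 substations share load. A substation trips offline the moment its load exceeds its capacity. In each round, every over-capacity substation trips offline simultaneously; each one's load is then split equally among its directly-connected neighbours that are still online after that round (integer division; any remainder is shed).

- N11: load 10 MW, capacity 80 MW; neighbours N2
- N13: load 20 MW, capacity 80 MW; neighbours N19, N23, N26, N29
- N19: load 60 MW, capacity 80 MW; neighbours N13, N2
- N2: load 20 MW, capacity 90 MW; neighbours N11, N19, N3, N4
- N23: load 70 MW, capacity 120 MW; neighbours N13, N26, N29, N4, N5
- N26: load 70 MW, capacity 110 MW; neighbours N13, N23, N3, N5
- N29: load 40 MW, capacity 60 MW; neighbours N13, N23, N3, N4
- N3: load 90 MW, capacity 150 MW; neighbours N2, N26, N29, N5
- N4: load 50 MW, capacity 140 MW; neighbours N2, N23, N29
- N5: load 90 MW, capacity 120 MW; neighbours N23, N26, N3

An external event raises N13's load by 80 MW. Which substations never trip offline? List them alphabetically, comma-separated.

Round 1 — N13 at 100 > 80. N13 trips offline.
  N13 sheds 100 MW to N19, N23, N26, N29: 25 each.
    N19: 60+25 = 85 > 80
    N23: 70+25 = 95 ≤ 120
    N26: 70+25 = 95 ≤ 110
    N29: 40+25 = 65 > 60
Round 2 — N19, N29 trip offline.
  N19 sheds 85 MW to N2: 85 each.
    N2: 20+85 = 105 > 90
  N29 sheds 65 MW to N23, N3, N4: 21 each (2 lost).
    N23: 95+21 = 116 ≤ 120
    N3: 90+21 = 111 ≤ 150
    N4: 50+21 = 71 ≤ 140
Round 3 — N2 trips offline.
  N2 sheds 105 MW to N11, N3, N4: 35 each.
    N11: 10+35 = 45 ≤ 80
    N3: 111+35 = 146 ≤ 150
    N4: 71+35 = 106 ≤ 140
No further trips.

N11, N23, N26, N3, N4, N5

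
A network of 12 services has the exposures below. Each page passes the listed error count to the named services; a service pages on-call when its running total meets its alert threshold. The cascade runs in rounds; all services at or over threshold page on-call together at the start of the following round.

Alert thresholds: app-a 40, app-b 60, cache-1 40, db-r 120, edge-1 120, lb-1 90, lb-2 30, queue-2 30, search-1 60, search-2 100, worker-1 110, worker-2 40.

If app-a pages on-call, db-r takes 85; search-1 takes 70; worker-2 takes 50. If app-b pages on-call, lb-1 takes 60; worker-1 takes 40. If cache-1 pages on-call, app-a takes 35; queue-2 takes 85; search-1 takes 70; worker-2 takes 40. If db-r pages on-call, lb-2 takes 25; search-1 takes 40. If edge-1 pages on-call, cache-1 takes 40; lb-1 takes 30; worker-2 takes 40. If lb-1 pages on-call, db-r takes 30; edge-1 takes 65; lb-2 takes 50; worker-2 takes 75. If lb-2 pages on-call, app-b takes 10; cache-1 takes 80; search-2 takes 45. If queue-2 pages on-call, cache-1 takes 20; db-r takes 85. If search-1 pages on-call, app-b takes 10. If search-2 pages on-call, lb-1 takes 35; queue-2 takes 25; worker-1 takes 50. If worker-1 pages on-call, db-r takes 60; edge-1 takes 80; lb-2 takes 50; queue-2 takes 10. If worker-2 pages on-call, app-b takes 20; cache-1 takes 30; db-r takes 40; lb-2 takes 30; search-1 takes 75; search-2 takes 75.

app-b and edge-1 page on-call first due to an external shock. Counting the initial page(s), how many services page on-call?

10

Round 1 — app-b, edge-1 page on-call (initial).
  cache-1: +40 → 40 ≥ 40
  lb-1: +60+30 → 90 ≥ 90
  worker-1: +40 → 40 < 110
  worker-2: +40 → 40 ≥ 40
Round 2 — cache-1, lb-1, worker-2 page on-call.
  app-a: +35 → 35 < 40
  db-r: +30+40 → 70 < 120
  lb-2: +50+30 → 80 ≥ 30
  queue-2: +85 → 85 ≥ 30
  search-1: +70+75 → 145 ≥ 60
  search-2: +75 → 75 < 100
Round 3 — lb-2, queue-2, search-1 page on-call.
  db-r: +85 → 155 ≥ 120
  search-2: +45 → 120 ≥ 100
Round 4 — db-r, search-2 page on-call.
  worker-1: +50 → 90 < 110
No further pages.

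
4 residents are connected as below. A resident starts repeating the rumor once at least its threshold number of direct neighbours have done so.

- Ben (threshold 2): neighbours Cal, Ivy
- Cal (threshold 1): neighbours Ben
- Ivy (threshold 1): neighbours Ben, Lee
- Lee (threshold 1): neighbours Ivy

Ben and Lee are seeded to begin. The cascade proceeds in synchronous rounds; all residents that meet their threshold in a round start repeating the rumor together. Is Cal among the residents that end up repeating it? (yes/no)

Round 1 — Ben, Lee start repeating the rumor (initial).
Round 2 — checking thresholds:
  Cal: 1 of 1 neighbours ≥ 1, starts repeating the rumor.
  Ivy: 2 of 2 neighbours ≥ 1, starts repeating the rumor.
Round 3 — no new spreads; cascade stops.

yes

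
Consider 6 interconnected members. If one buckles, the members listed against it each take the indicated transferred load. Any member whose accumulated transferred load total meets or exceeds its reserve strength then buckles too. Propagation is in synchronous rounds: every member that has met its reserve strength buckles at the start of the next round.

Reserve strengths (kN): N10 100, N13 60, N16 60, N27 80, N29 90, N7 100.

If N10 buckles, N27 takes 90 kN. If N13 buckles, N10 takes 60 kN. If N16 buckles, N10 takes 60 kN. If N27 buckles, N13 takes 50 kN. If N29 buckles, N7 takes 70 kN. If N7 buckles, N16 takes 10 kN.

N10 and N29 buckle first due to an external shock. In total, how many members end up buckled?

Round 1 — N10, N29 buckle (initial).
  N27: +90 → 90 ≥ 80
  N7: +70 → 70 < 100
Round 2 — N27 buckles.
  N13: +50 → 50 < 60
No further bucklings.

3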